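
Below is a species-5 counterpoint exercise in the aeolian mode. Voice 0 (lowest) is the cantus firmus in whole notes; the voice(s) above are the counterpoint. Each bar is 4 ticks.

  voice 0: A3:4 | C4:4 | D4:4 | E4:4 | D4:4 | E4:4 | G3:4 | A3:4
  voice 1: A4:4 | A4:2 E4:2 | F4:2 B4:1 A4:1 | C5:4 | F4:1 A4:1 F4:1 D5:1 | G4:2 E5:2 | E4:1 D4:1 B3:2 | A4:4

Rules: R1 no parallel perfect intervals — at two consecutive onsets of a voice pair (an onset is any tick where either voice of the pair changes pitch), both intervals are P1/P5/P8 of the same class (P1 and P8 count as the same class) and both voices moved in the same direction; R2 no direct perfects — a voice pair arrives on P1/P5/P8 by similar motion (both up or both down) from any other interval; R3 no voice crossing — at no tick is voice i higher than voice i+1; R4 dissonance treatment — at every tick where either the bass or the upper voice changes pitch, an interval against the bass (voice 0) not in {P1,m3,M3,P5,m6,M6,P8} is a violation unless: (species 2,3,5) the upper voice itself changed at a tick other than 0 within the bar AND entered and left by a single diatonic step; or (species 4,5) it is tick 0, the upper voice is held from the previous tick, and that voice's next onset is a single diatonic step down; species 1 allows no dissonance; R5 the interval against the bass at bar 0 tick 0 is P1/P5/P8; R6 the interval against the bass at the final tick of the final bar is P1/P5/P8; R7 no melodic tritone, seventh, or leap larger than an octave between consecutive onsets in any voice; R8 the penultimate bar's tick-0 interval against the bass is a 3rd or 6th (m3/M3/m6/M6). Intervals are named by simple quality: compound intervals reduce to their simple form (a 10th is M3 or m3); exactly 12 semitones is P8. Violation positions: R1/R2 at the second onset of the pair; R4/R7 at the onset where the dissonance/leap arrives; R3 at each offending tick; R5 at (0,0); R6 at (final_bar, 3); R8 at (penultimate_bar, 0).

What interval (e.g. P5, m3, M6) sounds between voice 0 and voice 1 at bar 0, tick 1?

P8

voice 0=A3 voice 1=A4 -> P8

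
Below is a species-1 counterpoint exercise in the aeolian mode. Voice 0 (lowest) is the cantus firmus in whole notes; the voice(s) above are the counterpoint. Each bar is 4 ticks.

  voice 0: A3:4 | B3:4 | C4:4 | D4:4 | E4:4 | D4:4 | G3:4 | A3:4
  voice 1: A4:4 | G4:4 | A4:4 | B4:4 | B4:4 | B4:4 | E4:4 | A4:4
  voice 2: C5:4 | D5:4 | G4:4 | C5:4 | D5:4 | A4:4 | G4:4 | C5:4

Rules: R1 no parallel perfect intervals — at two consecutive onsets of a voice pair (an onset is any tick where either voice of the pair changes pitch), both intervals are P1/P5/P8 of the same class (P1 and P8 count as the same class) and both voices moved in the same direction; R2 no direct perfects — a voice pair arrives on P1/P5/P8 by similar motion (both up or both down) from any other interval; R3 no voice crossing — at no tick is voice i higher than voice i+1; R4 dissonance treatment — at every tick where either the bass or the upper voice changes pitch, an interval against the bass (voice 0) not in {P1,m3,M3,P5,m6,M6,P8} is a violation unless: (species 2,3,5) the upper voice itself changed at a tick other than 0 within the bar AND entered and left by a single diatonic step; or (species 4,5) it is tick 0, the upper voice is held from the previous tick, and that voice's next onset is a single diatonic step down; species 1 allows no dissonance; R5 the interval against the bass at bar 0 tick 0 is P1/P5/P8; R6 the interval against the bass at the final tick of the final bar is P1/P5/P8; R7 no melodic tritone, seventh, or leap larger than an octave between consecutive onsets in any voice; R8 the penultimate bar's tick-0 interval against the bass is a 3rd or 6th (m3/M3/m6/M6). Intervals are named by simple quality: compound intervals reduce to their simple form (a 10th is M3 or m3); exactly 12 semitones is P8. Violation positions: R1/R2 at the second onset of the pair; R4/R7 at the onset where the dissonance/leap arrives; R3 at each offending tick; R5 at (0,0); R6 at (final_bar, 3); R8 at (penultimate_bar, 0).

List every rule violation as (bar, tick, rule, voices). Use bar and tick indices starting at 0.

bar 0: v0=A3 v1=A4 v2=C5 downbeat m3
bar 1: v0=B3 v1=G4 v2=D5 downbeat m3
bar 2: v0=C4 v1=A4 v2=G4 downbeat P5
bar 3: v0=D4 v1=B4 v2=C5 downbeat m7
bar 4: v0=E4 v1=B4 v2=D5 downbeat m7
bar 5: v0=D4 v1=B4 v2=A4 downbeat P5
bar 6: v0=G3 v1=E4 v2=G4 downbeat P8
bar 7: v0=A3 v1=A4 v2=C5 downbeat m3
  -> R5 @ bar 0 tick 0 v(0, 2): opens on m3
  -> R3 @ bar 2 tick 0 v(1, 2): A4 above G4
  -> R3 @ bar 2 tick 1 v(1, 2): A4 above G4
  -> R3 @ bar 2 tick 2 v(1, 2): A4 above G4
  -> R3 @ bar 2 tick 3 v(1, 2): A4 above G4
  -> R4 @ bar 3 tick 0 v(0, 2): D4/C5 m7 untreated
  -> R4 @ bar 4 tick 0 v(0, 2): E4/D5 m7 untreated
  -> R2 @ bar 5 tick 0 v(0, 2): E4/D5 m7 -> D4/A4 P5 similar
  -> R3 @ bar 5 tick 0 v(1, 2): B4 above A4
  -> R3 @ bar 5 tick 1 v(1, 2): B4 above A4
  -> R3 @ bar 5 tick 2 v(1, 2): B4 above A4
  -> R3 @ bar 5 tick 3 v(1, 2): B4 above A4
  -> R2 @ bar 6 tick 0 v(0, 2): D4/A4 P5 -> G3/G4 P8 similar
  -> R8 @ bar 6 tick 0 v(0, 2): penult P8 not 3rd/6th
  -> R2 @ bar 7 tick 0 v(0, 1): G3/E4 M6 -> A3/A4 P8 similar
  -> R6 @ bar 7 tick 3 v(0, 2): closes on m3

(0, 0, R5, (0, 2))
(2, 0, R3, (1, 2))
(2, 1, R3, (1, 2))
(2, 2, R3, (1, 2))
(2, 3, R3, (1, 2))
(3, 0, R4, (0, 2))
(4, 0, R4, (0, 2))
(5, 0, R2, (0, 2))
(5, 0, R3, (1, 2))
(5, 1, R3, (1, 2))
(5, 2, R3, (1, 2))
(5, 3, R3, (1, 2))
(6, 0, R2, (0, 2))
(6, 0, R8, (0, 2))
(7, 0, R2, (0, 1))
(7, 3, R6, (0, 2))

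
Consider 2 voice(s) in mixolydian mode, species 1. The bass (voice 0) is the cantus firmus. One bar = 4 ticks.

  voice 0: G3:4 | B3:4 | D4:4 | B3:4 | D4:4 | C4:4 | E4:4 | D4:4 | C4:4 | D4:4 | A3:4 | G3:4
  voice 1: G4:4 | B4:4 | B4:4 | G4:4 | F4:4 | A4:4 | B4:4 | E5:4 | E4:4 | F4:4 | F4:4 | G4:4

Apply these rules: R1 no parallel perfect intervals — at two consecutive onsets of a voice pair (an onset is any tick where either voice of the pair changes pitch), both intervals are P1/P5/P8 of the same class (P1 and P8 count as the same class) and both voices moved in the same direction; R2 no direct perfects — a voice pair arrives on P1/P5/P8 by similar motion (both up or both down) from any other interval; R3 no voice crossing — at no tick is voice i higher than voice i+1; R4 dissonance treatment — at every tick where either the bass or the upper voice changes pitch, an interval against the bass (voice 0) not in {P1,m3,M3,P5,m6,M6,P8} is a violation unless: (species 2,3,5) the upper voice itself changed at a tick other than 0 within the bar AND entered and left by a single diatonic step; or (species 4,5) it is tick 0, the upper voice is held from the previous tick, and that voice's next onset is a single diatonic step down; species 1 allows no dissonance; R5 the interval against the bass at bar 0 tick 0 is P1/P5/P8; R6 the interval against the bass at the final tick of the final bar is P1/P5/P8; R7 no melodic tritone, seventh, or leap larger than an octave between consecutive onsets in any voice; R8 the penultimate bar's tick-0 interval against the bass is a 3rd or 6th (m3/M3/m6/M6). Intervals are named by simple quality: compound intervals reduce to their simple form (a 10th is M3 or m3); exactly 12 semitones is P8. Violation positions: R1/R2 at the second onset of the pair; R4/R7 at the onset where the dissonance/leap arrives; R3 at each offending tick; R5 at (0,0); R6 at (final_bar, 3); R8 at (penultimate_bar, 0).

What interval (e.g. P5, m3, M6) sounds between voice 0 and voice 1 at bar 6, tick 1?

P5

voice 0=E4 voice 1=B4 -> P5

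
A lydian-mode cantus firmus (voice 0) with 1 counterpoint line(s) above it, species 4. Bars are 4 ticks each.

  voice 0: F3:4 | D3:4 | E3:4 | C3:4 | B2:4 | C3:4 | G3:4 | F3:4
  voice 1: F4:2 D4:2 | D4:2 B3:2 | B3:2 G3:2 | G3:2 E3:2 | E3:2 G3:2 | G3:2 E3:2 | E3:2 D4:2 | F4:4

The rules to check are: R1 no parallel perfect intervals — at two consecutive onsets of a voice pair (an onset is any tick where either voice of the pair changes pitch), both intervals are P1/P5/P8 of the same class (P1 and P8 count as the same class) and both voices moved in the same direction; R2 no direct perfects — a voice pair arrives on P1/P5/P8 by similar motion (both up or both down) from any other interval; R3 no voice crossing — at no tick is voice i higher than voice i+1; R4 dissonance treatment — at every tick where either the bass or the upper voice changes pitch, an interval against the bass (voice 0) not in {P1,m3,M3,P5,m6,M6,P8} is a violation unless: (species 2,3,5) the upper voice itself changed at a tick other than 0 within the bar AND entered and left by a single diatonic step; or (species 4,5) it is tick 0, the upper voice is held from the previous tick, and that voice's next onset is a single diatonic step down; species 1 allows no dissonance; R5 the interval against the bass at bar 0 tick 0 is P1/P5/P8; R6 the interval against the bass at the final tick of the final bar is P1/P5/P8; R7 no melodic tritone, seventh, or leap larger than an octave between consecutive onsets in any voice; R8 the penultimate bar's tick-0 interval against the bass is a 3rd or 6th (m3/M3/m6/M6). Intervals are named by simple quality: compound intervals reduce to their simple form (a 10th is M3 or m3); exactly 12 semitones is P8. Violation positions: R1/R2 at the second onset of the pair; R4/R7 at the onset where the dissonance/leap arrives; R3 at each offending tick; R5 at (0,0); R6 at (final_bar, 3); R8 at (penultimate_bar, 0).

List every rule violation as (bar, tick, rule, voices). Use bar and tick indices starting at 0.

(4, 0, R4, (0, 1))
(6, 0, R3, (0, 1))
(6, 1, R3, (0, 1))
(6, 2, R7, (1,))

bar 0: v0=F3 v1=F4 downbeat P8
bar 1: v0=D3 v1=D4 downbeat P8
bar 2: v0=E3 v1=B3 downbeat P5
bar 3: v0=C3 v1=G3 downbeat P5
bar 4: v0=B2 v1=E3 downbeat P4
bar 5: v0=C3 v1=G3 downbeat P5
bar 6: v0=G3 v1=E3 downbeat m3
bar 7: v0=F3 v1=F4 downbeat P8
  -> R4 @ bar 4 tick 0 v(0, 1): B2/E3 P4 untreated
  -> R3 @ bar 6 tick 0 v(0, 1): G3 above E3
  -> R3 @ bar 6 tick 1 v(0, 1): G3 above E3
  -> R7 @ bar 6 tick 2 v(1,): E3->D4 leap 10st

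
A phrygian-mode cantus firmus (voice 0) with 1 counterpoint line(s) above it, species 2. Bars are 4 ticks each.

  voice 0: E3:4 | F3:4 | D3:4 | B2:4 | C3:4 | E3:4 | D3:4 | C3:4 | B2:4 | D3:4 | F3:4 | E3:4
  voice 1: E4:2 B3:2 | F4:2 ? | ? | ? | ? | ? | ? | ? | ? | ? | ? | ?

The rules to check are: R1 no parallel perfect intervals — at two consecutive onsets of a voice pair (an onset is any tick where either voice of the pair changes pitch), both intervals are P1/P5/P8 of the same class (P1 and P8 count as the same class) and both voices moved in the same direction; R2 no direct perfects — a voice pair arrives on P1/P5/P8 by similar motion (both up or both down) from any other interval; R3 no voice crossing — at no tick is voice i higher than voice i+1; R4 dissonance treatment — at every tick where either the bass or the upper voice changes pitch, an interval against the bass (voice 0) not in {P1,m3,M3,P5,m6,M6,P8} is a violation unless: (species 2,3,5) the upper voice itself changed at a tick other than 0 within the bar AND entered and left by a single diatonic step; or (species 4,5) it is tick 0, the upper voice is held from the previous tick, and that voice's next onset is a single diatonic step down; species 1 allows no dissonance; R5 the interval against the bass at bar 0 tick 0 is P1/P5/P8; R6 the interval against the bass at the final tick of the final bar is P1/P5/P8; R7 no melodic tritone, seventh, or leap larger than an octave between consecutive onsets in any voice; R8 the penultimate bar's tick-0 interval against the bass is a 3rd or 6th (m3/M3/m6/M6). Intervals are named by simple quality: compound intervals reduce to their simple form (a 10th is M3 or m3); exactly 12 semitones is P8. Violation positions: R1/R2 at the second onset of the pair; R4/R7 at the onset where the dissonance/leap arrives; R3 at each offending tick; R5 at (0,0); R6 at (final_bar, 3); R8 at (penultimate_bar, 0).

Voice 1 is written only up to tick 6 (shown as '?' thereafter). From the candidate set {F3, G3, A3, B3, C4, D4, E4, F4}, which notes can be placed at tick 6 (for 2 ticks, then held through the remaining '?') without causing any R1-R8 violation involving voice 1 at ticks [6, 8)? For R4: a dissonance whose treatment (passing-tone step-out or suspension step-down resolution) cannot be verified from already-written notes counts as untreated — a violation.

{A3, C4, D4, F3, F4}

F3: legal
G3: violates R4,R7
A3: legal
B3: violates R4,R7
C4: legal
D4: legal
E4: violates R4
F4: legal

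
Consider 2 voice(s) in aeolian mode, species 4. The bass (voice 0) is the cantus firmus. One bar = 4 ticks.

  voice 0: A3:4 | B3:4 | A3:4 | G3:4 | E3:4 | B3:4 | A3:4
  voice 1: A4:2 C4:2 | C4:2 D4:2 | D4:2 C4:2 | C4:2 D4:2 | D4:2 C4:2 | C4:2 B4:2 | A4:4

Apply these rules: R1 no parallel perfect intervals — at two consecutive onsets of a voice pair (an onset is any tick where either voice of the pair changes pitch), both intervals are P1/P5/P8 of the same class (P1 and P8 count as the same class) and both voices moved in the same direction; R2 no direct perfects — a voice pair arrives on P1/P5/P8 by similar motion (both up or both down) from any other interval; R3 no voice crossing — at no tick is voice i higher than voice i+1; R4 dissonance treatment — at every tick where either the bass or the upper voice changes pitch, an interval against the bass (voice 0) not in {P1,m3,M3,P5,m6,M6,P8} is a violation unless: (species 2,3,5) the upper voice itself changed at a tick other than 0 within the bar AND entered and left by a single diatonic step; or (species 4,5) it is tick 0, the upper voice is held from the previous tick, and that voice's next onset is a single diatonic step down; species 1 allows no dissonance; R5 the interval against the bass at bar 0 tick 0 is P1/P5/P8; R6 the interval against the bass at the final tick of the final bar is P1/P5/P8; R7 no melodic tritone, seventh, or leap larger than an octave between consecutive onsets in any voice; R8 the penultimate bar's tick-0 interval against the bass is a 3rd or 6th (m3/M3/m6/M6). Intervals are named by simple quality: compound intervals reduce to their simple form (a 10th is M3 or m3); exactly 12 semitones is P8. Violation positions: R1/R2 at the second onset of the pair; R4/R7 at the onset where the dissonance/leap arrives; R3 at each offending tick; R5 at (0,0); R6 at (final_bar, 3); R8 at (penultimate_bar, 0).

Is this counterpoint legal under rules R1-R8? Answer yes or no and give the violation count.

No (6 violations)

bar 0: v0=A3 v1=A4 (P8)
bar 1: v0=B3 v1=C4 (m2)
bar 2: v0=A3 v1=D4 (P4)
bar 3: v0=G3 v1=C4 (P4)
bar 4: v0=E3 v1=D4 (m7)
bar 5: v0=B3 v1=C4 (m2)
bar 6: v0=A3 v1=A4 (P8)
  R4 @ bar1.0: B3/C4 m2 untreated
  R4 @ bar3.0: G3/C4 P4 untreated
  R4 @ bar5.0: B3/C4 m2 untreated
  R8 @ bar5.0: penult m2 not 3rd/6th
  R7 @ bar5.2: C4->B4 leap 11st
  R1 @ bar6.0: B3/B4 P8 -> A3/A4 P8 similar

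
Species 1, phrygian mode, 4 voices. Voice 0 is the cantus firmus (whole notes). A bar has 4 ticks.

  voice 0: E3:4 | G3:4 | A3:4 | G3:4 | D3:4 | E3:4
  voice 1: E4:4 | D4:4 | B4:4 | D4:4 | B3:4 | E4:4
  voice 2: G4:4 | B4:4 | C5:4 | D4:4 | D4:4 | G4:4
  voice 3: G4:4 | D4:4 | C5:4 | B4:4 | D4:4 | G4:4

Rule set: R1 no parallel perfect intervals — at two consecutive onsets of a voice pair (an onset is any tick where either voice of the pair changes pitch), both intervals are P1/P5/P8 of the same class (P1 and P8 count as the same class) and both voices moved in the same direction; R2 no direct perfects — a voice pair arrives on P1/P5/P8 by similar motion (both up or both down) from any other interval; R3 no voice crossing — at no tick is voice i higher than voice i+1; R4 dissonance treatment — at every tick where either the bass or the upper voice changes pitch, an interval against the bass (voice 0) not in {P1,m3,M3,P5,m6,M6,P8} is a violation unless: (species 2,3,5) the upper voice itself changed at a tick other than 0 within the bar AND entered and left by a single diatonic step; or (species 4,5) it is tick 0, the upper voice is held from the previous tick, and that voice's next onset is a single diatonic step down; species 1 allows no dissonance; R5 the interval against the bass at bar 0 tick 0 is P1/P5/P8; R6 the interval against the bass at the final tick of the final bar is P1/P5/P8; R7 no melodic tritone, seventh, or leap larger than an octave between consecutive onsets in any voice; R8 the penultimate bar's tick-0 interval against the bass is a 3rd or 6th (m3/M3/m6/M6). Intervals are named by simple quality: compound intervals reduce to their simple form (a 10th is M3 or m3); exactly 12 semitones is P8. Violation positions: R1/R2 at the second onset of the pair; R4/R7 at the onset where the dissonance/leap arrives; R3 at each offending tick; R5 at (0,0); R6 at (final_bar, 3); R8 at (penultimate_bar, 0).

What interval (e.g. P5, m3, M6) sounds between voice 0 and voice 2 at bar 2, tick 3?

m3

voice 0=A3 voice 2=C5 -> m3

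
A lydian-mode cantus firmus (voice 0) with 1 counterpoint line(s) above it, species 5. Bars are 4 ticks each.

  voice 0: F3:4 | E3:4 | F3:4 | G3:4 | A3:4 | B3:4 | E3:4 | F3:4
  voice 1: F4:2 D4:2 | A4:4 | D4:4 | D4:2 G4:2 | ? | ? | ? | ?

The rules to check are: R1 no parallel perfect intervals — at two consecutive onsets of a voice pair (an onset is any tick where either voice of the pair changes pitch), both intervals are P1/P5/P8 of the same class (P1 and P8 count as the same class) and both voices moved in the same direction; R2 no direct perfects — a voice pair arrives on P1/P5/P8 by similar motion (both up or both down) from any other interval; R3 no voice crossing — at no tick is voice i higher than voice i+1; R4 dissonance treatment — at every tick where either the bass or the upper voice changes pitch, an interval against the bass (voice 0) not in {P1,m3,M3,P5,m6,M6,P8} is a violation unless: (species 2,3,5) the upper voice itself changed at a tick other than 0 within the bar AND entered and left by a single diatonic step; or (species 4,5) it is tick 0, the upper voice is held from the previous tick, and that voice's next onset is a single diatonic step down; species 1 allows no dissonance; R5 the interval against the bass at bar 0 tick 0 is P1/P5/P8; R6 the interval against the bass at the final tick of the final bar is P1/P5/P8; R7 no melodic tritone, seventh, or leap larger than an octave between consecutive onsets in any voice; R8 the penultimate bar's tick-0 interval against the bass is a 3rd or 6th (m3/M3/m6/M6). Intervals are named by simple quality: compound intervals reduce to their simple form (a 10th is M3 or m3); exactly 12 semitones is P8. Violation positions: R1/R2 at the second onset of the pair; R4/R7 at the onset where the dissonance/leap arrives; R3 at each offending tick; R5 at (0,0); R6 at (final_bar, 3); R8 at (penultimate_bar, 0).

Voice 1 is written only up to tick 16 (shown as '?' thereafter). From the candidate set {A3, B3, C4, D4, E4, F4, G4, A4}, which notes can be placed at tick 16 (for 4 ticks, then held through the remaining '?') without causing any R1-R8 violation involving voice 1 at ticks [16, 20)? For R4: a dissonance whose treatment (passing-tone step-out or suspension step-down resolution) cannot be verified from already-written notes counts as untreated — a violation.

A3: violates R7
B3: violates R4
C4: legal
D4: violates R4
E4: legal
F4: legal
G4: violates R4
A4: violates R1

{C4, E4, F4}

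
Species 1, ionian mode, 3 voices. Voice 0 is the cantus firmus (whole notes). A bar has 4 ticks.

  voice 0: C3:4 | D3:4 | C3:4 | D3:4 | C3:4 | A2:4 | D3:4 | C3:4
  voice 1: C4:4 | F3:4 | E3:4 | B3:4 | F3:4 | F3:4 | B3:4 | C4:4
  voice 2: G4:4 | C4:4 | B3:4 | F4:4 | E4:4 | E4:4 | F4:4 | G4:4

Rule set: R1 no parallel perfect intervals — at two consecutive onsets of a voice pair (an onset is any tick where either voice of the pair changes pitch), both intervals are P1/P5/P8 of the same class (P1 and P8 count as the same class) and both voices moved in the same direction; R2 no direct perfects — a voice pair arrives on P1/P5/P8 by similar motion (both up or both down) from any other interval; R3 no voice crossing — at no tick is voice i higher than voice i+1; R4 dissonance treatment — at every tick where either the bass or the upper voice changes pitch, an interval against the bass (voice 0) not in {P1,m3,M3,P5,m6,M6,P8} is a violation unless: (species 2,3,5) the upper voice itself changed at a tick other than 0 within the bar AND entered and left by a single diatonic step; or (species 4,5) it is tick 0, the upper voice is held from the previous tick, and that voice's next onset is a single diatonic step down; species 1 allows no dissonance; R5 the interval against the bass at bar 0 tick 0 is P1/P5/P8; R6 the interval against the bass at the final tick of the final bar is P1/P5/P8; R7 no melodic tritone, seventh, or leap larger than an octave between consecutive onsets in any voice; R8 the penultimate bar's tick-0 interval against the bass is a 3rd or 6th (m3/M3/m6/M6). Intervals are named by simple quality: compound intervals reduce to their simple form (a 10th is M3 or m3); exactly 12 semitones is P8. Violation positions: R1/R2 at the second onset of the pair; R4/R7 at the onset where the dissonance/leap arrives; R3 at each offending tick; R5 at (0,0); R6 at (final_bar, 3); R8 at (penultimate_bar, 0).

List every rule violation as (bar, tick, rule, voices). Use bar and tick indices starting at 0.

bar 0: v0=C3 v1=C4 v2=G4 downbeat P5
bar 1: v0=D3 v1=F3 v2=C4 downbeat m7
bar 2: v0=C3 v1=E3 v2=B3 downbeat M7
bar 3: v0=D3 v1=B3 v2=F4 downbeat m3
bar 4: v0=C3 v1=F3 v2=E4 downbeat M3
bar 5: v0=A2 v1=F3 v2=E4 downbeat P5
bar 6: v0=D3 v1=B3 v2=F4 downbeat m3
bar 7: v0=C3 v1=C4 v2=G4 downbeat P5
  -> R1 @ bar 1 tick 0 v(1, 2): C4/G4 P5 -> F3/C4 P5 similar
  -> R4 @ bar 1 tick 0 v(0, 2): D3/C4 m7 untreated
  -> R1 @ bar 2 tick 0 v(1, 2): F3/C4 P5 -> E3/B3 P5 similar
  -> R4 @ bar 2 tick 0 v(0, 2): C3/B3 M7 untreated
  -> R7 @ bar 3 tick 0 v(2,): B3->F4 leap 6st
  -> R4 @ bar 4 tick 0 v(0, 1): C3/F3 P4 untreated
  -> R7 @ bar 4 tick 0 v(1,): B3->F3 leap 6st
  -> R7 @ bar 6 tick 0 v(1,): F3->B3 leap 6st
  -> R2 @ bar 7 tick 0 v(1, 2): B3/F4 TT -> C4/G4 P5 similar

(1, 0, R1, (1, 2))
(1, 0, R4, (0, 2))
(2, 0, R1, (1, 2))
(2, 0, R4, (0, 2))
(3, 0, R7, (2,))
(4, 0, R4, (0, 1))
(4, 0, R7, (1,))
(6, 0, R7, (1,))
(7, 0, R2, (1, 2))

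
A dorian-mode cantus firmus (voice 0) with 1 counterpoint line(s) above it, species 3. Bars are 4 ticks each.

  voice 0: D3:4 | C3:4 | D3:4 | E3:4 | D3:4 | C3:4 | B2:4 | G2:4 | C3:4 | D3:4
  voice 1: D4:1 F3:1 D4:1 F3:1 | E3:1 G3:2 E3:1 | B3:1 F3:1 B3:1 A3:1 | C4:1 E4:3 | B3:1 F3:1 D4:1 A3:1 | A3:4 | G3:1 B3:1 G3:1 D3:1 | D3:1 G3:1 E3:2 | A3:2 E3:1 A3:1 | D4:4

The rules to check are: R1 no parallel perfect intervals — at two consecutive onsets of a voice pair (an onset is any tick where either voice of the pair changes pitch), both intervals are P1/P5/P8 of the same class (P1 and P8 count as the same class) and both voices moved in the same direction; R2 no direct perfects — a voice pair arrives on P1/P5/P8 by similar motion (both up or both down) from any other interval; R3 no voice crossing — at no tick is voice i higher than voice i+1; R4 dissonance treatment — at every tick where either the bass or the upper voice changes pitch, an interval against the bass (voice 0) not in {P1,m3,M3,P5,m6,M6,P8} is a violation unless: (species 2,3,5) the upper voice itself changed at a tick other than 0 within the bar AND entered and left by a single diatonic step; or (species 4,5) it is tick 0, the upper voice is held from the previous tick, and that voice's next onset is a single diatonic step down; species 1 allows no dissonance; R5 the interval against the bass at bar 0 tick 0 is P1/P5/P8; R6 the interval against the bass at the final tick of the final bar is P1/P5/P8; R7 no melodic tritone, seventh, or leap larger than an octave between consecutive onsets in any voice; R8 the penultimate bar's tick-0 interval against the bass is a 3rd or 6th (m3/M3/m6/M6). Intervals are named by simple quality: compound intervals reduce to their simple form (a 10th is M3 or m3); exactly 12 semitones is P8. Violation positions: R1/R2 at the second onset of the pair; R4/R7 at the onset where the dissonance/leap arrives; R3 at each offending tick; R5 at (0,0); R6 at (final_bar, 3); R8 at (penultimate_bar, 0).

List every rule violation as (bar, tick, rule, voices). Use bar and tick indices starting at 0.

bar 0: v0=D3 v1=D4 downbeat P8
bar 1: v0=C3 v1=E3 downbeat M3
bar 2: v0=D3 v1=B3 downbeat M6
bar 3: v0=E3 v1=C4 downbeat m6
bar 4: v0=D3 v1=B3 downbeat M6
bar 5: v0=C3 v1=A3 downbeat M6
bar 6: v0=B2 v1=G3 downbeat m6
bar 7: v0=G2 v1=D3 downbeat P5
bar 8: v0=C3 v1=A3 downbeat M6
bar 9: v0=D3 v1=D4 downbeat P8
  -> R7 @ bar 2 tick 1 v(1,): B3->F3 leap 6st
  -> R7 @ bar 2 tick 2 v(1,): F3->B3 leap 6st
  -> R7 @ bar 4 tick 1 v(1,): B3->F3 leap 6st
  -> R2 @ bar 9 tick 0 v(0, 1): C3/A3 M6 -> D3/D4 P8 similar

(2, 1, R7, (1,))
(2, 2, R7, (1,))
(4, 1, R7, (1,))
(9, 0, R2, (0, 1))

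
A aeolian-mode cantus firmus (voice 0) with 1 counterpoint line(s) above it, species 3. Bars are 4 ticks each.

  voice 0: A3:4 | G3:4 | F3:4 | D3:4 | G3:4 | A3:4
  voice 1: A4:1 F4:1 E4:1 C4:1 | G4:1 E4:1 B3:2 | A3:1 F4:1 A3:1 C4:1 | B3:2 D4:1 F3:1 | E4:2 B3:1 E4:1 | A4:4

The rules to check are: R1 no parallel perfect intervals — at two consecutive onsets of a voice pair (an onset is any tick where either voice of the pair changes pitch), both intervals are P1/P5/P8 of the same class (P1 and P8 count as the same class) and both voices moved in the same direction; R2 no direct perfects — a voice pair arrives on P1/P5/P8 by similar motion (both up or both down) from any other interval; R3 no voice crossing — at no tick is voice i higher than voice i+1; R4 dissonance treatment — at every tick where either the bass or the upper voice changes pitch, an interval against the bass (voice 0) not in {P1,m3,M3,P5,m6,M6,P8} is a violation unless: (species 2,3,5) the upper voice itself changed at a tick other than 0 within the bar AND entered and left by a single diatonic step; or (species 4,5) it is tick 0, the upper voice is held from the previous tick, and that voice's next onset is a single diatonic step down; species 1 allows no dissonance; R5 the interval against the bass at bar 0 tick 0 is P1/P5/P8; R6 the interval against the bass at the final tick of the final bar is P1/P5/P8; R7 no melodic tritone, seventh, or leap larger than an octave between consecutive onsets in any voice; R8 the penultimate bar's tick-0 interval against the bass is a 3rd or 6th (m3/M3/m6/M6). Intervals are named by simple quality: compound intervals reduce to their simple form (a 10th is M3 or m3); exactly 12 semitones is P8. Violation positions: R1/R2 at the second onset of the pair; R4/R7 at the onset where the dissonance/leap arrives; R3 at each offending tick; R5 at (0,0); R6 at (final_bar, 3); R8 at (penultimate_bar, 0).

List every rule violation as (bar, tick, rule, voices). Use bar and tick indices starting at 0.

(4, 0, R7, (1,))
(5, 0, R2, (0, 1))

bar 0: v0=A3 v1=A4 downbeat P8
bar 1: v0=G3 v1=G4 downbeat P8
bar 2: v0=F3 v1=A3 downbeat M3
bar 3: v0=D3 v1=B3 downbeat M6
bar 4: v0=G3 v1=E4 downbeat M6
bar 5: v0=A3 v1=A4 downbeat P8
  -> R7 @ bar 4 tick 0 v(1,): F3->E4 leap 11st
  -> R2 @ bar 5 tick 0 v(0, 1): G3/E4 M6 -> A3/A4 P8 similar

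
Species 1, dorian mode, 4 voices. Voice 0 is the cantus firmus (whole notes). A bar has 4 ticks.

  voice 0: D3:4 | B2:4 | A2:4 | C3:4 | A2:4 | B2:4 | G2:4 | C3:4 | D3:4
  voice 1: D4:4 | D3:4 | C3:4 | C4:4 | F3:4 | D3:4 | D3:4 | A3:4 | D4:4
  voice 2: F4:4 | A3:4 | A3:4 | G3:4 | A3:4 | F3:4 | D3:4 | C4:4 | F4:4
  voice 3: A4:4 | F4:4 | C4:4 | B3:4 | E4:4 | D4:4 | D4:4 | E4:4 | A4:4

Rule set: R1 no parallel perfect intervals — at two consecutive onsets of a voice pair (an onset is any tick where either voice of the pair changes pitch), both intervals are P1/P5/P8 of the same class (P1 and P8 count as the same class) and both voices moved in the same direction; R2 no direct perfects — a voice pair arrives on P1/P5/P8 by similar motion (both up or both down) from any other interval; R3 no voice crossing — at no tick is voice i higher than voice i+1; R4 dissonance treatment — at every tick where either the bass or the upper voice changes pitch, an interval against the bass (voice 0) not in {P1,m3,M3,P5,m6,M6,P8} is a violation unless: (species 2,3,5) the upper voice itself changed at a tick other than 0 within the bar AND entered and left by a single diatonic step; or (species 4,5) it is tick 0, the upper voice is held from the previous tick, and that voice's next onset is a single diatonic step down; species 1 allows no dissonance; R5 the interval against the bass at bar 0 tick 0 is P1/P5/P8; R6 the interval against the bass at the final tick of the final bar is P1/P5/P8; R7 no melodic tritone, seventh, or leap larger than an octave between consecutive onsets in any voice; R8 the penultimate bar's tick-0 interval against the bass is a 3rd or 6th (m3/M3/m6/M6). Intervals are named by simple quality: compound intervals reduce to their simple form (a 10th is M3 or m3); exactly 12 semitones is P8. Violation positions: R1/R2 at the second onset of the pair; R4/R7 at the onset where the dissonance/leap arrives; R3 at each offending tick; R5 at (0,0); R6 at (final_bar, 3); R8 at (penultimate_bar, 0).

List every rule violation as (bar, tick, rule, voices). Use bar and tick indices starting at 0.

(0, 0, R5, (0, 2))
(1, 0, R2, (1, 2))
(1, 0, R4, (0, 2))
(1, 0, R4, (0, 3))
(2, 0, R2, (1, 3))
(3, 0, R2, (0, 1))
(3, 0, R3, (1, 2))
(3, 0, R4, (0, 3))
(3, 1, R3, (1, 2))
(3, 2, R3, (1, 2))
(3, 3, R3, (1, 2))
(4, 0, R2, (2, 3))
(5, 0, R2, (1, 3))
(5, 0, R4, (0, 2))
(6, 0, R2, (0, 2))
(7, 0, R2, (0, 2))
(7, 0, R2, (1, 3))
(7, 0, R7, (2,))
(7, 0, R8, (0, 2))
(8, 0, R1, (1, 3))
(8, 0, R2, (0, 1))
(8, 0, R2, (0, 3))
(8, 3, R6, (0, 2))

bar 0: v0=D3 v1=D4 v2=F4 v3=A4 downbeat P5
bar 1: v0=B2 v1=D3 v2=A3 v3=F4 downbeat TT
bar 2: v0=A2 v1=C3 v2=A3 v3=C4 downbeat m3
bar 3: v0=C3 v1=C4 v2=G3 v3=B3 downbeat M7
bar 4: v0=A2 v1=F3 v2=A3 v3=E4 downbeat P5
bar 5: v0=B2 v1=D3 v2=F3 v3=D4 downbeat m3
bar 6: v0=G2 v1=D3 v2=D3 v3=D4 downbeat P5
bar 7: v0=C3 v1=A3 v2=C4 v3=E4 downbeat M3
bar 8: v0=D3 v1=D4 v2=F4 v3=A4 downbeat P5
  -> R5 @ bar 0 tick 0 v(0, 2): opens on m3
  -> R2 @ bar 1 tick 0 v(1, 2): D4/F4 m3 -> D3/A3 P5 similar
  -> R4 @ bar 1 tick 0 v(0, 2): B2/A3 m7 untreated
  -> R4 @ bar 1 tick 0 v(0, 3): B2/F4 TT untreated
  -> R2 @ bar 2 tick 0 v(1, 3): D3/F4 m3 -> C3/C4 P8 similar
  -> R2 @ bar 3 tick 0 v(0, 1): A2/C3 m3 -> C3/C4 P8 similar
  -> R3 @ bar 3 tick 0 v(1, 2): C4 above G3
  -> R4 @ bar 3 tick 0 v(0, 3): C3/B3 M7 untreated
  -> R3 @ bar 3 tick 1 v(1, 2): C4 above G3
  -> R3 @ bar 3 tick 2 v(1, 2): C4 above G3
  -> R3 @ bar 3 tick 3 v(1, 2): C4 above G3
  -> R2 @ bar 4 tick 0 v(2, 3): G3/B3 M3 -> A3/E4 P5 similar
  -> R2 @ bar 5 tick 0 v(1, 3): F3/E4 M7 -> D3/D4 P8 similar
  -> R4 @ bar 5 tick 0 v(0, 2): B2/F3 TT untreated
  -> R2 @ bar 6 tick 0 v(0, 2): B2/F3 TT -> G2/D3 P5 similar
  -> R2 @ bar 7 tick 0 v(0, 2): G2/D3 P5 -> C3/C4 P8 similar
  -> R2 @ bar 7 tick 0 v(1, 3): D3/D4 P8 -> A3/E4 P5 similar
  -> R7 @ bar 7 tick 0 v(2,): D3->C4 leap 10st
  -> R8 @ bar 7 tick 0 v(0, 2): penult P8 not 3rd/6th
  -> R1 @ bar 8 tick 0 v(1, 3): A3/E4 P5 -> D4/A4 P5 similar
  -> R2 @ bar 8 tick 0 v(0, 1): C3/A3 M6 -> D3/D4 P8 similar
  -> R2 @ bar 8 tick 0 v(0, 3): C3/E4 M3 -> D3/A4 P5 similar
  -> R6 @ bar 8 tick 3 v(0, 2): closes on m3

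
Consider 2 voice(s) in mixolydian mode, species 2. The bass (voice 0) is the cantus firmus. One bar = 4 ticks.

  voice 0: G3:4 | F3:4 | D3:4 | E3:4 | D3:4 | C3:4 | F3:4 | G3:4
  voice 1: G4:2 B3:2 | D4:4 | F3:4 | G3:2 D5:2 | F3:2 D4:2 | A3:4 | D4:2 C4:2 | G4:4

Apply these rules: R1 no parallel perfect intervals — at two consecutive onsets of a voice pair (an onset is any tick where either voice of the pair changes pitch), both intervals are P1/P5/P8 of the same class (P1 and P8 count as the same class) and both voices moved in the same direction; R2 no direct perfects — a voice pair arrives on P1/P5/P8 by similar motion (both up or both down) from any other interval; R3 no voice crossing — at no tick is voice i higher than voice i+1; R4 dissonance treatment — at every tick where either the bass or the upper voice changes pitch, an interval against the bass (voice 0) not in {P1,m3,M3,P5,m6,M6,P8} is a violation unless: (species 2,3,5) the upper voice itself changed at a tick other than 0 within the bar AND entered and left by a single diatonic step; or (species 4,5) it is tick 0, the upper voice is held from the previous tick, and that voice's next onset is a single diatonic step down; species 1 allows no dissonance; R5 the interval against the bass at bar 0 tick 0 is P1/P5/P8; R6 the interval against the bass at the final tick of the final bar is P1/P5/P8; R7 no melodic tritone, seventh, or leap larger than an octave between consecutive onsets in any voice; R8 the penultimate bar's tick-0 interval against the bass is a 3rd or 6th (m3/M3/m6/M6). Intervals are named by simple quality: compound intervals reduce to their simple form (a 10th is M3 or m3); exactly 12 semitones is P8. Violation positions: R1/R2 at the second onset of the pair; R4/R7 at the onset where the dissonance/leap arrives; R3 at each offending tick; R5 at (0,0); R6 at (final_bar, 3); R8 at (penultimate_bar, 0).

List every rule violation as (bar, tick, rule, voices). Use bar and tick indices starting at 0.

(3, 2, R4, (0, 1))
(3, 2, R7, (1,))
(4, 0, R7, (1,))
(7, 0, R2, (0, 1))

bar 0: v0=G3 v1=G4 downbeat P8
bar 1: v0=F3 v1=D4 downbeat M6
bar 2: v0=D3 v1=F3 downbeat m3
bar 3: v0=E3 v1=G3 downbeat m3
bar 4: v0=D3 v1=F3 downbeat m3
bar 5: v0=C3 v1=A3 downbeat M6
bar 6: v0=F3 v1=D4 downbeat M6
bar 7: v0=G3 v1=G4 downbeat P8
  -> R4 @ bar 3 tick 2 v(0, 1): E3/D5 m7 untreated
  -> R7 @ bar 3 tick 2 v(1,): G3->D5 leap 19st
  -> R7 @ bar 4 tick 0 v(1,): D5->F3 leap 21st
  -> R2 @ bar 7 tick 0 v(0, 1): F3/C4 P5 -> G3/G4 P8 similar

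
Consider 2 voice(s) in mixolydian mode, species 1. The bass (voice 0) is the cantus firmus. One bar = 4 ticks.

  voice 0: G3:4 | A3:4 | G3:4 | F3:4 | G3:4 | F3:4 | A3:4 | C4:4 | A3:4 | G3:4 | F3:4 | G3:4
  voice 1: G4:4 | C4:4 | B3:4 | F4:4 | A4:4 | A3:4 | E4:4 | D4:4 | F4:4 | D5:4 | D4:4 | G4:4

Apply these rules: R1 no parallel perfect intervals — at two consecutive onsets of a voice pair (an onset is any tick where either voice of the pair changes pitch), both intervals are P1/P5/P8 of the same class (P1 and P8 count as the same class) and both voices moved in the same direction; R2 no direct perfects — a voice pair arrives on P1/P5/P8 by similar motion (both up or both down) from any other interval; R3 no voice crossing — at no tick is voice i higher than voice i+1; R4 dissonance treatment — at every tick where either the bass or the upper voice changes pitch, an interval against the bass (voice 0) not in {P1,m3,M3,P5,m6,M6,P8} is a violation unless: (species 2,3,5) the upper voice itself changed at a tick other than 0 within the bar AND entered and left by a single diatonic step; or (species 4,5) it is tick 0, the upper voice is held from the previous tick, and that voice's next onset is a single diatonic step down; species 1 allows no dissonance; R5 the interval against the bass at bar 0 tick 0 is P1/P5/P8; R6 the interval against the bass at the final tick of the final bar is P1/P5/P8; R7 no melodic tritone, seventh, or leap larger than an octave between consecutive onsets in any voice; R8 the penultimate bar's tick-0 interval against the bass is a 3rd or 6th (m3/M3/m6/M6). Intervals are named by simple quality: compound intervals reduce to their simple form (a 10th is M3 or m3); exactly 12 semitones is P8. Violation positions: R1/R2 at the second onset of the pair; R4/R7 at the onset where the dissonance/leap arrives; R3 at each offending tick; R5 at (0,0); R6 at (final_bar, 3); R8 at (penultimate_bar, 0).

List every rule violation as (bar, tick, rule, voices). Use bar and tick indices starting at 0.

(3, 0, R7, (1,))
(4, 0, R4, (0, 1))
(6, 0, R2, (0, 1))
(7, 0, R4, (0, 1))
(11, 0, R2, (0, 1))

bar 0: v0=G3 v1=G4 downbeat P8
bar 1: v0=A3 v1=C4 downbeat m3
bar 2: v0=G3 v1=B3 downbeat M3
bar 3: v0=F3 v1=F4 downbeat P8
bar 4: v0=G3 v1=A4 downbeat M2
bar 5: v0=F3 v1=A3 downbeat M3
bar 6: v0=A3 v1=E4 downbeat P5
bar 7: v0=C4 v1=D4 downbeat M2
bar 8: v0=A3 v1=F4 downbeat m6
bar 9: v0=G3 v1=D5 downbeat P5
bar 10: v0=F3 v1=D4 downbeat M6
bar 11: v0=G3 v1=G4 downbeat P8
  -> R7 @ bar 3 tick 0 v(1,): B3->F4 leap 6st
  -> R4 @ bar 4 tick 0 v(0, 1): G3/A4 M2 untreated
  -> R2 @ bar 6 tick 0 v(0, 1): F3/A3 M3 -> A3/E4 P5 similar
  -> R4 @ bar 7 tick 0 v(0, 1): C4/D4 M2 untreated
  -> R2 @ bar 11 tick 0 v(0, 1): F3/D4 M6 -> G3/G4 P8 similar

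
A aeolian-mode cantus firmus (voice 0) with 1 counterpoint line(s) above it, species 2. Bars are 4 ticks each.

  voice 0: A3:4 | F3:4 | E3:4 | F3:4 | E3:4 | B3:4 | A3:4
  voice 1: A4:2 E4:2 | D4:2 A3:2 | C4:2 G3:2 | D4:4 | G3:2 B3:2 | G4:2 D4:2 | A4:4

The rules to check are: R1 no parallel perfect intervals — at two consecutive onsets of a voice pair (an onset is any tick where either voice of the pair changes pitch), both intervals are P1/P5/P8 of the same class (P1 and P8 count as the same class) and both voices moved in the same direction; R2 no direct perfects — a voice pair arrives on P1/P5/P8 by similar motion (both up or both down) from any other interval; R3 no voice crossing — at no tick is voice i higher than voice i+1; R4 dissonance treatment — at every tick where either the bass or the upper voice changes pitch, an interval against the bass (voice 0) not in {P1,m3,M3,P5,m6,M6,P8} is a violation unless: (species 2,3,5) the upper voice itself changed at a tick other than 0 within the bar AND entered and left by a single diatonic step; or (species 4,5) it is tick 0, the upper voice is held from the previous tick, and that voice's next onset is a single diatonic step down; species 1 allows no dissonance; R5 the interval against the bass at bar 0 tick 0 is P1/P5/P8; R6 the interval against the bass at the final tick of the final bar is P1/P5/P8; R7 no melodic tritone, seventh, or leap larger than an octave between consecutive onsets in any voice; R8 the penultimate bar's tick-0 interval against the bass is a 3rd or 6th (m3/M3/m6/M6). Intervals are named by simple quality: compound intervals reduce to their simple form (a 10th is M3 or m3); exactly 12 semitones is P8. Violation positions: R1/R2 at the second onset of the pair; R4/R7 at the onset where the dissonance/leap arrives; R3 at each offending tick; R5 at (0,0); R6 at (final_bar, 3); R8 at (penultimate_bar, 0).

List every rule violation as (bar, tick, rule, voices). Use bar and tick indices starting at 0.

bar 0: v0=A3 v1=A4 downbeat P8
bar 1: v0=F3 v1=D4 downbeat M6
bar 2: v0=E3 v1=C4 downbeat m6
bar 3: v0=F3 v1=D4 downbeat M6
bar 4: v0=E3 v1=G3 downbeat m3
bar 5: v0=B3 v1=G4 downbeat m6
bar 6: v0=A3 v1=A4 downbeat P8

No violations across 7 bars (A3..A3 vs A4..A4).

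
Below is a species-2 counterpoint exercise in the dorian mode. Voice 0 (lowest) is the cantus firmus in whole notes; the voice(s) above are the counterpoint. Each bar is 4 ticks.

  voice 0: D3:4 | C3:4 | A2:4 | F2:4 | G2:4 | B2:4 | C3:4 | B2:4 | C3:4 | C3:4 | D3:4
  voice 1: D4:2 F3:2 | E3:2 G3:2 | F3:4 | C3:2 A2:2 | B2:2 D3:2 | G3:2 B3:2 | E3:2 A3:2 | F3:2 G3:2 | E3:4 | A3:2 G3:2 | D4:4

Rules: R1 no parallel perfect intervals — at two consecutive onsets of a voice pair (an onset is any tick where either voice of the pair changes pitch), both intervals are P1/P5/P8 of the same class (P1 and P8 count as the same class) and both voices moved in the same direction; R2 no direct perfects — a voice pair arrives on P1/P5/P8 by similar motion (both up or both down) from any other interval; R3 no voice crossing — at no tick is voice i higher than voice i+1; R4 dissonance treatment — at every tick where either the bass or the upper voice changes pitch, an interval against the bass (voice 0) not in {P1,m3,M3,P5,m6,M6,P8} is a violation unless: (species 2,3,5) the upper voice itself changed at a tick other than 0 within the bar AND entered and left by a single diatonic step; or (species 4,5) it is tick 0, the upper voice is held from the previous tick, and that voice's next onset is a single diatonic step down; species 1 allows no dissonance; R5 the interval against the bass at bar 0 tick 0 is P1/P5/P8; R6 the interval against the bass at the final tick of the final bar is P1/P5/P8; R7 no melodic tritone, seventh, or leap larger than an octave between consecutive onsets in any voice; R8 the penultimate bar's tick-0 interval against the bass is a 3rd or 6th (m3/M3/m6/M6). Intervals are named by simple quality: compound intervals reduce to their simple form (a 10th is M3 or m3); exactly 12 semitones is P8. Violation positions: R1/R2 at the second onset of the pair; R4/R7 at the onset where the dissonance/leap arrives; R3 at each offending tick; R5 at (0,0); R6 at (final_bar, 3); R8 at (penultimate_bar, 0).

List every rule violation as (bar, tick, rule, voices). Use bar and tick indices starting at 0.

(3, 0, R2, (0, 1))
(7, 0, R4, (0, 1))
(10, 0, R2, (0, 1))

bar 0: v0=D3 v1=D4 downbeat P8
bar 1: v0=C3 v1=E3 downbeat M3
bar 2: v0=A2 v1=F3 downbeat m6
bar 3: v0=F2 v1=C3 downbeat P5
bar 4: v0=G2 v1=B2 downbeat M3
bar 5: v0=B2 v1=G3 downbeat m6
bar 6: v0=C3 v1=E3 downbeat M3
bar 7: v0=B2 v1=F3 downbeat TT
bar 8: v0=C3 v1=E3 downbeat M3
bar 9: v0=C3 v1=A3 downbeat M6
bar 10: v0=D3 v1=D4 downbeat P8
  -> R2 @ bar 3 tick 0 v(0, 1): A2/F3 m6 -> F2/C3 P5 similar
  -> R4 @ bar 7 tick 0 v(0, 1): B2/F3 TT untreated
  -> R2 @ bar 10 tick 0 v(0, 1): C3/G3 P5 -> D3/D4 P8 similar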